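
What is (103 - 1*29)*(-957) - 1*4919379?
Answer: -4990197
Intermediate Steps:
(103 - 1*29)*(-957) - 1*4919379 = (103 - 29)*(-957) - 4919379 = 74*(-957) - 4919379 = -70818 - 4919379 = -4990197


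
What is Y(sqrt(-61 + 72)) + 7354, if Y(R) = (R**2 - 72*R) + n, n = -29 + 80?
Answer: 7416 - 72*sqrt(11) ≈ 7177.2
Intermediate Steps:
n = 51
Y(R) = 51 + R**2 - 72*R (Y(R) = (R**2 - 72*R) + 51 = 51 + R**2 - 72*R)
Y(sqrt(-61 + 72)) + 7354 = (51 + (sqrt(-61 + 72))**2 - 72*sqrt(-61 + 72)) + 7354 = (51 + (sqrt(11))**2 - 72*sqrt(11)) + 7354 = (51 + 11 - 72*sqrt(11)) + 7354 = (62 - 72*sqrt(11)) + 7354 = 7416 - 72*sqrt(11)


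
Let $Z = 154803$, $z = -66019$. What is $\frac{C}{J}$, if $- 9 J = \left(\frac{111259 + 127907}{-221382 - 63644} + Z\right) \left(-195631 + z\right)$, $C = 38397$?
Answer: $\frac{16416214983}{1924114823715800} \approx 8.5318 \cdot 10^{-6}$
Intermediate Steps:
$J = \frac{1924114823715800}{427539}$ ($J = - \frac{\left(\frac{111259 + 127907}{-221382 - 63644} + 154803\right) \left(-195631 - 66019\right)}{9} = - \frac{\left(\frac{239166}{-285026} + 154803\right) \left(-261650\right)}{9} = - \frac{\left(239166 \left(- \frac{1}{285026}\right) + 154803\right) \left(-261650\right)}{9} = - \frac{\left(- \frac{119583}{142513} + 154803\right) \left(-261650\right)}{9} = - \frac{\frac{22061320356}{142513} \left(-261650\right)}{9} = \left(- \frac{1}{9}\right) \left(- \frac{5772344471147400}{142513}\right) = \frac{1924114823715800}{427539} \approx 4.5004 \cdot 10^{9}$)
$\frac{C}{J} = \frac{38397}{\frac{1924114823715800}{427539}} = 38397 \cdot \frac{427539}{1924114823715800} = \frac{16416214983}{1924114823715800}$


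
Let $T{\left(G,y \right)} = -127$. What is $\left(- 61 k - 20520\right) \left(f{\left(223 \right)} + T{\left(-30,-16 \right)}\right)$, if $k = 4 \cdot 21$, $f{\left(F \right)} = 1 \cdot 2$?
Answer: $3205500$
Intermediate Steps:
$f{\left(F \right)} = 2$
$k = 84$
$\left(- 61 k - 20520\right) \left(f{\left(223 \right)} + T{\left(-30,-16 \right)}\right) = \left(\left(-61\right) 84 - 20520\right) \left(2 - 127\right) = \left(-5124 - 20520\right) \left(-125\right) = \left(-25644\right) \left(-125\right) = 3205500$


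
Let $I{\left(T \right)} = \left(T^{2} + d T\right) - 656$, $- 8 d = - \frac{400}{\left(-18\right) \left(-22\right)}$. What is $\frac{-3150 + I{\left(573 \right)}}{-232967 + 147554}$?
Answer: $- \frac{21423293}{5637258} \approx -3.8003$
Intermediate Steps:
$d = \frac{25}{198}$ ($d = - \frac{\left(-400\right) \frac{1}{\left(-18\right) \left(-22\right)}}{8} = - \frac{\left(-400\right) \frac{1}{396}}{8} = \left(- \frac{1}{8}\right) \left(- \frac{100}{99}\right) = \frac{25}{198} \approx 0.12626$)
$I{\left(T \right)} = -656 + T^{2} + \frac{25 T}{198}$ ($I{\left(T \right)} = \left(T^{2} + \frac{25 T}{198}\right) - 656 = -656 + T^{2} + \frac{25 T}{198}$)
$\frac{-3150 + I{\left(573 \right)}}{-232967 + 147554} = \frac{-3150 + \left(-656 + 573^{2} + \frac{25}{198} \cdot 573\right)}{-232967 + 147554} = \frac{-3150 + \left(-656 + 328329 + \frac{4775}{66}\right)}{-85413} = \left(-3150 + \frac{21631193}{66}\right) \left(- \frac{1}{85413}\right) = \frac{21423293}{66} \left(- \frac{1}{85413}\right) = - \frac{21423293}{5637258}$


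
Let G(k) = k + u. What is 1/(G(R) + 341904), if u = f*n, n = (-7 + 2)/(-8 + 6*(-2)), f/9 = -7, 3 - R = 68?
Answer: 4/1367293 ≈ 2.9255e-6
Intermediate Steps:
R = -65 (R = 3 - 1*68 = 3 - 68 = -65)
f = -63 (f = 9*(-7) = -63)
n = ¼ (n = -5/(-8 - 12) = -5/(-20) = -5*(-1/20) = ¼ ≈ 0.25000)
u = -63/4 (u = -63*¼ = -63/4 ≈ -15.750)
G(k) = -63/4 + k (G(k) = k - 63/4 = -63/4 + k)
1/(G(R) + 341904) = 1/((-63/4 - 65) + 341904) = 1/(-323/4 + 341904) = 1/(1367293/4) = 4/1367293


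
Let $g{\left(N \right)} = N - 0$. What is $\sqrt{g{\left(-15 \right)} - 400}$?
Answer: $i \sqrt{415} \approx 20.372 i$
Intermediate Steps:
$g{\left(N \right)} = N$ ($g{\left(N \right)} = N + 0 = N$)
$\sqrt{g{\left(-15 \right)} - 400} = \sqrt{-15 - 400} = \sqrt{-415} = i \sqrt{415}$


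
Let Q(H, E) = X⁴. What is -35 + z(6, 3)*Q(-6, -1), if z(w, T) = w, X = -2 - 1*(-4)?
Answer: 61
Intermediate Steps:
X = 2 (X = -2 + 4 = 2)
Q(H, E) = 16 (Q(H, E) = 2⁴ = 16)
-35 + z(6, 3)*Q(-6, -1) = -35 + 6*16 = -35 + 96 = 61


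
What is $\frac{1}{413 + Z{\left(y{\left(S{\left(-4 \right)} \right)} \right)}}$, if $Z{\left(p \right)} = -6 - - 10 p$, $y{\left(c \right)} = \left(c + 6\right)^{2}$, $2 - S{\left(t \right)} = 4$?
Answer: $\frac{1}{567} \approx 0.0017637$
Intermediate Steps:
$S{\left(t \right)} = -2$ ($S{\left(t \right)} = 2 - 4 = -2$)
$y{\left(c \right)} = \left(6 + c\right)^{2}$
$Z{\left(p \right)} = -6 + 10 p$
$\frac{1}{413 + Z{\left(y{\left(S{\left(-4 \right)} \right)} \right)}} = \frac{1}{413 - \left(6 - 10 \left(6 - 2\right)^{2}\right)} = \frac{1}{413 - \left(6 - 10 \cdot 4^{2}\right)} = \frac{1}{413 + \left(-6 + 10 \cdot 16\right)} = \frac{1}{413 + \left(-6 + 160\right)} = \frac{1}{413 + 154} = \frac{1}{567}$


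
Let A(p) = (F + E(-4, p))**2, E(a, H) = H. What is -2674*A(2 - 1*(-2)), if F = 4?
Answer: -171136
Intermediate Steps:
A(p) = (4 + p)**2
-2674*A(2 - 1*(-2)) = -2674*(4 + (2 - 1*(-2)))**2 = -2674*(4 + (2 + 2))**2 = -2674*(4 + 4)**2 = -2674*8**2 = -2674*64 = -171136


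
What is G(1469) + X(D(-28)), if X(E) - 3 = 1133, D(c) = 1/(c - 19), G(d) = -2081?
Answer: -945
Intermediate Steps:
D(c) = 1/(-19 + c)
X(E) = 1136 (X(E) = 3 + 1133 = 1136)
G(1469) + X(D(-28)) = -2081 + 1136 = -945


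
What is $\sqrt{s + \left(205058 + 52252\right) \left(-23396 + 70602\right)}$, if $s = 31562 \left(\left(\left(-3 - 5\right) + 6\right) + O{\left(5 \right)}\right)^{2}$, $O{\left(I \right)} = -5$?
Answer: $\sqrt{12148122398} \approx 1.1022 \cdot 10^{5}$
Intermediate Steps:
$s = 1546538$ ($s = 31562 \left(\left(\left(-3 - 5\right) + 6\right) - 5\right)^{2} = 31562 \left(\left(-8 + 6\right) - 5\right)^{2} = 31562 \left(-2 - 5\right)^{2} = 31562 \left(-7\right)^{2} = 31562 \cdot 49 = 1546538$)
$\sqrt{s + \left(205058 + 52252\right) \left(-23396 + 70602\right)} = \sqrt{1546538 + \left(205058 + 52252\right) \left(-23396 + 70602\right)} = \sqrt{1546538 + 257310 \cdot 47206} = \sqrt{1546538 + 12146575860} = \sqrt{12148122398}$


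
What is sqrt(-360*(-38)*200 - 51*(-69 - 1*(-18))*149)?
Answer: 3*sqrt(347061) ≈ 1767.4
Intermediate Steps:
sqrt(-360*(-38)*200 - 51*(-69 - 1*(-18))*149) = sqrt(13680*200 - 51*(-69 + 18)*149) = sqrt(2736000 - 51*(-51)*149) = sqrt(2736000 + 2601*149) = sqrt(2736000 + 387549) = sqrt(3123549) = 3*sqrt(347061)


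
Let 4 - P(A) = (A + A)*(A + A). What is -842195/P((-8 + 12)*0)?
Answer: -842195/4 ≈ -2.1055e+5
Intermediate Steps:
P(A) = 4 - 4*A² (P(A) = 4 - (A + A)*(A + A) = 4 - 2*A*2*A = 4 - 4*A²)
-842195/P((-8 + 12)*0) = -842195/(4 - 4*((-8 + 12)*0)²) = -842195/(4 - 4*(4*0)²) = -842195/(4 - 4*0²) = -842195/(4 - 4*0) = -842195/(4 + 0) = -842195/4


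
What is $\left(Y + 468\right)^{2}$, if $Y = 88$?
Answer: $309136$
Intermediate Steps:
$\left(Y + 468\right)^{2} = \left(88 + 468\right)^{2} = 556^{2} = 309136$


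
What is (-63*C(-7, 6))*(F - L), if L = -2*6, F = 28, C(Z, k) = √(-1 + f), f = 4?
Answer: -2520*√3 ≈ -4364.8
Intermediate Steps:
C(Z, k) = √3 (C(Z, k) = √(-1 + 4) = √3)
L = -12
(-63*C(-7, 6))*(F - L) = (-63*√3)*(28 - 1*(-12)) = (-63*√3)*(28 + 12) = -63*√3*40 = -2520*√3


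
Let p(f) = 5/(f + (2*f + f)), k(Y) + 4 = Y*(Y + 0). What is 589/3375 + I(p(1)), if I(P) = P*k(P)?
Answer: -620429/216000 ≈ -2.8724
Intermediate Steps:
k(Y) = -4 + Y² (k(Y) = -4 + Y*(Y + 0) = -4 + Y*Y = -4 + Y²)
p(f) = 5/(4*f) (p(f) = 5/(f + 3*f) = 5/(4*f))
I(P) = P*(-4 + P²)
589/3375 + I(p(1)) = 589/3375 + ((5/4)/1)*(-4 + ((5/4)/1)²) = 589*(1/3375) + ((5/4)*1)*(-4 + ((5/4)*1)²) = 589/3375 + 5*(-4 + (5/4)²)/4 = 589/3375 + 5*(-4 + 25/16)/4 = 589/3375 + (5/4)*(-39/16) = 589/3375 - 195/64 = -620429/216000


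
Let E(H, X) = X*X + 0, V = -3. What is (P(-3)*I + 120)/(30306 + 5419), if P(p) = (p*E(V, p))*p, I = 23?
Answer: 1983/35725 ≈ 0.055507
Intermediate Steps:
E(H, X) = X**2 (E(H, X) = X**2 + 0 = X**2)
P(p) = p**4 (P(p) = (p*p**2)*p = p**3*p = p**4)
(P(-3)*I + 120)/(30306 + 5419) = ((-3)**4*23 + 120)/(30306 + 5419) = (81*23 + 120)/35725 = (1863 + 120)*(1/35725) = 1983*(1/35725) = 1983/35725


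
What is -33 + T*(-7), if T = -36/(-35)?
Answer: -201/5 ≈ -40.200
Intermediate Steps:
T = 36/35 (T = -36*(-1/35) = 36/35 ≈ 1.0286)
-33 + T*(-7) = -33 + (36/35)*(-7) = -33 - 36/5 = -201/5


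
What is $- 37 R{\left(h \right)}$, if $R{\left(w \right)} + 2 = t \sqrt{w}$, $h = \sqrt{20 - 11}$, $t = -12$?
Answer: $74 + 444 \sqrt{3} \approx 843.03$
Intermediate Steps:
$h = 3$ ($h = \sqrt{9} = 3$)
$R{\left(w \right)} = -2 - 12 \sqrt{w}$
$- 37 R{\left(h \right)} = - 37 \left(-2 - 12 \sqrt{3}\right) = 74 + 444 \sqrt{3}$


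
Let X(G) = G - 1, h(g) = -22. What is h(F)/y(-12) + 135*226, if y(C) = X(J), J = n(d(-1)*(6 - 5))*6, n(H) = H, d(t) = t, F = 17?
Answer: 213592/7 ≈ 30513.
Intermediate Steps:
J = -6 (J = -(6 - 5)*6 = -1*1*6 = -1*6 = -6)
X(G) = -1 + G
y(C) = -7 (y(C) = -1 - 6 = -7)
h(F)/y(-12) + 135*226 = -22/(-7) + 135*226 = -22*(-⅐) + 30510 = 22/7 + 30510 = 213592/7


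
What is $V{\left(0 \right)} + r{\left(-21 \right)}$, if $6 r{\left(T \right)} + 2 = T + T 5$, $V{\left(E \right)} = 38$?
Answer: $\frac{50}{3} \approx 16.667$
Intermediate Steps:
$r{\left(T \right)} = - \frac{1}{3} + T$ ($r{\left(T \right)} = - \frac{1}{3} + \frac{T + T 5}{6} = - \frac{1}{3} + \frac{T + 5 T}{6} = - \frac{1}{3} + \frac{6 T}{6} = - \frac{1}{3} + T$)
$V{\left(0 \right)} + r{\left(-21 \right)} = 38 - \frac{64}{3} = \frac{50}{3}$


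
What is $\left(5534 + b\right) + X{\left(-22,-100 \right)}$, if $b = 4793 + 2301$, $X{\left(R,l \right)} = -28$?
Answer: $12600$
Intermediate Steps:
$b = 7094$
$\left(5534 + b\right) + X{\left(-22,-100 \right)} = \left(5534 + 7094\right) - 28 = 12628 - 28 = 12600$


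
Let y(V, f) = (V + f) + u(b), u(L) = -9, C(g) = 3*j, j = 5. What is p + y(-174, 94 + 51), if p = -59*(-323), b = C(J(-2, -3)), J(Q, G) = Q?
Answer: 19019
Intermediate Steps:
C(g) = 15 (C(g) = 3*5 = 15)
b = 15
p = 19057
y(V, f) = -9 + V + f (y(V, f) = (V + f) - 9 = -9 + V + f)
p + y(-174, 94 + 51) = 19057 + (-9 - 174 + (94 + 51)) = 19057 + (-9 - 174 + 145) = 19057 - 38 = 19019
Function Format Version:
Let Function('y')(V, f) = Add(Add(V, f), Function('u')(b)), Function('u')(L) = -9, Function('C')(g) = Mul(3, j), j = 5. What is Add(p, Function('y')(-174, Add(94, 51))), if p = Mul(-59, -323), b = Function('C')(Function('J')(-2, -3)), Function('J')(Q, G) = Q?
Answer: 19019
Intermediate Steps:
Function('C')(g) = 15 (Function('C')(g) = Mul(3, 5) = 15)
b = 15
p = 19057
Function('y')(V, f) = Add(-9, V, f) (Function('y')(V, f) = Add(Add(V, f), -9) = Add(-9, V, f))
Add(p, Function('y')(-174, Add(94, 51))) = Add(19057, Add(-9, -174, Add(94, 51))) = Add(19057, Add(-9, -174, 145)) = Add(19057, -38) = 19019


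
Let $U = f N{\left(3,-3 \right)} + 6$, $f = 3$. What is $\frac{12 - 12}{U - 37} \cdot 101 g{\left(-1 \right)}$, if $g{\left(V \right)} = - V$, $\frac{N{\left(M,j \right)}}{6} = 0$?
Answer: $0$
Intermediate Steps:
$N{\left(M,j \right)} = 0$ ($N{\left(M,j \right)} = 6 \cdot 0 = 0$)
$U = 6$ ($U = 3 \cdot 0 + 6 = 0 + 6 = 6$)
$\frac{12 - 12}{U - 37} \cdot 101 g{\left(-1 \right)} = \frac{12 - 12}{6 - 37} \cdot 101 \left(\left(-1\right) \left(-1\right)\right) = \frac{0}{-31} \cdot 101 \cdot 1 = 0 \left(- \frac{1}{31}\right) 101 \cdot 1 = 0 \cdot 101 \cdot 1 = 0 \cdot 1 = 0$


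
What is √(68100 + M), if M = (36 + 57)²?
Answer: √76749 ≈ 277.04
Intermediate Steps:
M = 8649 (M = 93² = 8649)
√(68100 + M) = √(68100 + 8649) = √76749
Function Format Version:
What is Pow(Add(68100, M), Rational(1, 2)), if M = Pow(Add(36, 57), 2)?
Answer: Pow(76749, Rational(1, 2)) ≈ 277.04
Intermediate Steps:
M = 8649 (M = Pow(93, 2) = 8649)
Pow(Add(68100, M), Rational(1, 2)) = Pow(Add(68100, 8649), Rational(1, 2)) = Pow(76749, Rational(1, 2))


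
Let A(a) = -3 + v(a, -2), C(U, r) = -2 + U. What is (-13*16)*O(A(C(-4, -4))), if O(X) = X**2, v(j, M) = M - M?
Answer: -1872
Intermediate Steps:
v(j, M) = 0
A(a) = -3 (A(a) = -3 + 0 = -3)
(-13*16)*O(A(C(-4, -4))) = -13*16*(-3)**2 = -208*9 = -1872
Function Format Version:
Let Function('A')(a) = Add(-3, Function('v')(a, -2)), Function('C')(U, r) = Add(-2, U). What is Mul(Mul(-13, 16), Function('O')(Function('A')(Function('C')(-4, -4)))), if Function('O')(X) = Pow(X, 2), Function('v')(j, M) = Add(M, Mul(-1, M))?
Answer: -1872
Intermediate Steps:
Function('v')(j, M) = 0
Function('A')(a) = -3 (Function('A')(a) = Add(-3, 0) = -3)
Mul(Mul(-13, 16), Function('O')(Function('A')(Function('C')(-4, -4)))) = Mul(Mul(-13, 16), Pow(-3, 2)) = Mul(-208, 9) = -1872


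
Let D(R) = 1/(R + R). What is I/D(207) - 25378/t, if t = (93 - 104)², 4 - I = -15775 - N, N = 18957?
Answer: 1740039806/121 ≈ 1.4380e+7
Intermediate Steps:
I = 34736 (I = 4 - (-15775 - 1*18957) = 4 - (-15775 - 18957) = 4 - 1*(-34732) = 4 + 34732 = 34736)
D(R) = 1/(2*R)
t = 121 (t = (-11)² = 121)
I/D(207) - 25378/t = 34736/(((½)/207)) - 25378/121 = 34736/(((½)*(1/207))) - 25378*1/121 = 34736/(1/414) - 25378/121 = 34736*414 - 25378/121 = 14380704 - 25378/121 = 1740039806/121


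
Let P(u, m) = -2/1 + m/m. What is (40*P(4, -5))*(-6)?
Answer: 240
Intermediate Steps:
P(u, m) = -1 (P(u, m) = -2*1 + 1 = -2 + 1 = -1)
(40*P(4, -5))*(-6) = (40*(-1))*(-6) = -40*(-6) = 240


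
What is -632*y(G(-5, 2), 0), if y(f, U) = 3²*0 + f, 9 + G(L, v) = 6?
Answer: 1896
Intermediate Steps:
G(L, v) = -3 (G(L, v) = -9 + 6 = -3)
y(f, U) = f (y(f, U) = 9*0 + f = 0 + f = f)
-632*y(G(-5, 2), 0) = -632*(-3) = 1896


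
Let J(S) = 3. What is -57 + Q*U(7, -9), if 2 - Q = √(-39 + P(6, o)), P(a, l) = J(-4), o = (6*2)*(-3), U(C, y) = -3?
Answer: -63 + 18*I ≈ -63.0 + 18.0*I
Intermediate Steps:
o = -36 (o = 12*(-3) = -36)
P(a, l) = 3
Q = 2 - 6*I (Q = 2 - √(-39 + 3) = 2 - √(-36) = 2 - 6*I ≈ 2.0 - 6.0*I)
-57 + Q*U(7, -9) = -57 + (2 - 6*I)*(-3) = -57 + (-6 + 18*I) = -63 + 18*I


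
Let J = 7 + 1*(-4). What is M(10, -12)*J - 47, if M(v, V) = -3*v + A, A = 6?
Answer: -119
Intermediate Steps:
M(v, V) = 6 - 3*v (M(v, V) = -3*v + 6 = 6 - 3*v)
J = 3 (J = 7 - 4 = 3)
M(10, -12)*J - 47 = (6 - 3*10)*3 - 47 = (6 - 30)*3 - 47 = -24*3 - 47 = -72 - 47 = -119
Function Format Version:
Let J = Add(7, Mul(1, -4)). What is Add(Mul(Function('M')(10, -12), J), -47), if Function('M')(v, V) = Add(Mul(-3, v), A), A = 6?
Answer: -119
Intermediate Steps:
Function('M')(v, V) = Add(6, Mul(-3, v)) (Function('M')(v, V) = Add(Mul(-3, v), 6) = Add(6, Mul(-3, v)))
J = 3 (J = Add(7, -4) = 3)
Add(Mul(Function('M')(10, -12), J), -47) = Add(Mul(Add(6, Mul(-3, 10)), 3), -47) = Add(Mul(Add(6, -30), 3), -47) = Add(Mul(-24, 3), -47) = Add(-72, -47) = -119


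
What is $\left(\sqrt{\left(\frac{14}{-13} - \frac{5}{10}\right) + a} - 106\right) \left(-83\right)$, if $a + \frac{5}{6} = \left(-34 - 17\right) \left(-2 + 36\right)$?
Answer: $8798 - \frac{166 i \sqrt{660270}}{39} \approx 8798.0 - 3458.6 i$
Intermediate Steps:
$a = - \frac{10409}{6}$ ($a = - \frac{5}{6} + \left(-34 - 17\right) \left(-2 + 36\right) = - \frac{5}{6} - 1734 = - \frac{10409}{6} \approx -1734.8$)
$\left(\sqrt{\left(\frac{14}{-13} - \frac{5}{10}\right) + a} - 106\right) \left(-83\right) = \left(\sqrt{\left(\frac{14}{-13} - \frac{5}{10}\right) - \frac{10409}{6}} - 106\right) \left(-83\right) = \left(\sqrt{\left(14 \left(- \frac{1}{13}\right) - \frac{1}{2}\right) - \frac{10409}{6}} - 106\right) \left(-83\right) = \left(\sqrt{\left(- \frac{14}{13} - \frac{1}{2}\right) - \frac{10409}{6}} - 106\right) \left(-83\right) = \left(\sqrt{- \frac{41}{26} - \frac{10409}{6}} - 106\right) \left(-83\right) = \left(\sqrt{- \frac{67720}{39}} - 106\right) \left(-83\right) = \left(\frac{2 i \sqrt{660270}}{39} - 106\right) \left(-83\right) = \left(-106 + \frac{2 i \sqrt{660270}}{39}\right) \left(-83\right) = 8798 - \frac{166 i \sqrt{660270}}{39}$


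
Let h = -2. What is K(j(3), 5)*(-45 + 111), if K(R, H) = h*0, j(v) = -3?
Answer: 0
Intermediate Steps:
K(R, H) = 0 (K(R, H) = -2*0 = 0)
K(j(3), 5)*(-45 + 111) = 0*(-45 + 111) = 0*66 = 0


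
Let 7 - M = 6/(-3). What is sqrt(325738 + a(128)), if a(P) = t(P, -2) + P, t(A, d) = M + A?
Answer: sqrt(326003) ≈ 570.97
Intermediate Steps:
M = 9 (M = 7 - 6/(-3) = 7 - 6*(-1)/3 = 7 - 1*(-2) = 7 + 2 = 9)
t(A, d) = 9 + A
a(P) = 9 + 2*P (a(P) = (9 + P) + P = 9 + 2*P)
sqrt(325738 + a(128)) = sqrt(325738 + (9 + 2*128)) = sqrt(325738 + (9 + 256)) = sqrt(325738 + 265) = sqrt(326003)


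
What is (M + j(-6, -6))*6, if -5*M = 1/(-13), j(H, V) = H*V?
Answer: 14046/65 ≈ 216.09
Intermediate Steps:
M = 1/65 (M = -1/5/(-13) = -1/5*(-1/13) = 1/65 ≈ 0.015385)
(M + j(-6, -6))*6 = (1/65 - 6*(-6))*6 = (1/65 + 36)*6 = (2341/65)*6 = 14046/65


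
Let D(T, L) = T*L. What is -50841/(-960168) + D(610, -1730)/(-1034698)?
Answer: 177645061903/165580651544 ≈ 1.0729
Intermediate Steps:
D(T, L) = L*T
-50841/(-960168) + D(610, -1730)/(-1034698) = -50841/(-960168) - 1730*610/(-1034698) = -50841*(-1/960168) - 1055300*(-1/1034698) = 16947/320056 + 527650/517349 = 177645061903/165580651544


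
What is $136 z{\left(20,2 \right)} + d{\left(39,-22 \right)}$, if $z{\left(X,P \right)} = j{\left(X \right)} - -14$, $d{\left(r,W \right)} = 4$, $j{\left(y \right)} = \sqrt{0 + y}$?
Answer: $1908 + 272 \sqrt{5} \approx 2516.2$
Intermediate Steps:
$j{\left(y \right)} = \sqrt{y}$
$z{\left(X,P \right)} = 14 + \sqrt{X}$ ($z{\left(X,P \right)} = \sqrt{X} - -14 = \sqrt{X} + 14 = 14 + \sqrt{X}$)
$136 z{\left(20,2 \right)} + d{\left(39,-22 \right)} = 136 \left(14 + \sqrt{20}\right) + 4 = 136 \left(14 + 2 \sqrt{5}\right) + 4 = \left(1904 + 272 \sqrt{5}\right) + 4 = 1908 + 272 \sqrt{5}$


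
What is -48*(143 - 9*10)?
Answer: -2544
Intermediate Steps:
-48*(143 - 9*10) = -48*(143 - 90) = -48*53 = -2544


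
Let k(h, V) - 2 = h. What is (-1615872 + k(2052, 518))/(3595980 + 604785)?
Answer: -1613818/4200765 ≈ -0.38417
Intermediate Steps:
k(h, V) = 2 + h
(-1615872 + k(2052, 518))/(3595980 + 604785) = (-1615872 + (2 + 2052))/(3595980 + 604785) = (-1615872 + 2054)/4200765 = -1613818*1/4200765 = -1613818/4200765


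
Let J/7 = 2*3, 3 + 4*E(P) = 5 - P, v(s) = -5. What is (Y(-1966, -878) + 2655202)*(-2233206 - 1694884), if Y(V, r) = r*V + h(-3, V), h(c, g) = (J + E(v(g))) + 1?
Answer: -34421025807055/2 ≈ -1.7211e+13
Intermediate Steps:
E(P) = ½ - P/4 (E(P) = -¾ + (5 - P)/4 = -¾ + (5/4 - P/4) = ½ - P/4)
J = 42 (J = 7*(2*3) = 7*6 = 42)
h(c, g) = 179/4 (h(c, g) = (42 + (½ - ¼*(-5))) + 1 = (42 + (½ + 5/4)) + 1 = (42 + 7/4) + 1 = 175/4 + 1 = 179/4)
Y(V, r) = 179/4 + V*r (Y(V, r) = r*V + 179/4 = V*r + 179/4 = 179/4 + V*r)
(Y(-1966, -878) + 2655202)*(-2233206 - 1694884) = ((179/4 - 1966*(-878)) + 2655202)*(-2233206 - 1694884) = ((179/4 + 1726148) + 2655202)*(-3928090) = (6904771/4 + 2655202)*(-3928090) = (17525579/4)*(-3928090) = -34421025807055/2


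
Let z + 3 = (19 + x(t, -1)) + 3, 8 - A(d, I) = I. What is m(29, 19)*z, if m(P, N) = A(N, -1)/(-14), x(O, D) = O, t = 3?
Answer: -99/7 ≈ -14.143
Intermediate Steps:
A(d, I) = 8 - I
m(P, N) = -9/14 (m(P, N) = (8 - 1*(-1))/(-14) = (8 + 1)*(-1/14) = 9*(-1/14) = -9/14)
z = 22 (z = -3 + ((19 + 3) + 3) = -3 + (22 + 3) = -3 + 25 = 22)
m(29, 19)*z = -9/14*22 = -99/7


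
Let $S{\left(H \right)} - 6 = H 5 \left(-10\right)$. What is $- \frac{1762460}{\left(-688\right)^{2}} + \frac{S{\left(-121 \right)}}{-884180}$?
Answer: $- \frac{97574903379}{26157581120} \approx -3.7303$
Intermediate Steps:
$S{\left(H \right)} = 6 - 50 H$ ($S{\left(H \right)} = 6 + H 5 \left(-10\right) = 6 + 5 H \left(-10\right) = 6 - 50 H$)
$- \frac{1762460}{\left(-688\right)^{2}} + \frac{S{\left(-121 \right)}}{-884180} = - \frac{1762460}{\left(-688\right)^{2}} + \frac{6 - -6050}{-884180} = - \frac{1762460}{473344} + \left(6 + 6050\right) \left(- \frac{1}{884180}\right) = \left(-1762460\right) \frac{1}{473344} + 6056 \left(- \frac{1}{884180}\right) = - \frac{440615}{118336} - \frac{1514}{221045} = - \frac{97574903379}{26157581120}$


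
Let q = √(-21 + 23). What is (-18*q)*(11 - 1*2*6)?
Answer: 18*√2 ≈ 25.456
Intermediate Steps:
q = √2 ≈ 1.4142
(-18*q)*(11 - 1*2*6) = (-18*√2)*(11 - 1*2*6) = (-18*√2)*(11 - 2*6) = (-18*√2)*(11 - 12) = -18*√2*(-1) = 18*√2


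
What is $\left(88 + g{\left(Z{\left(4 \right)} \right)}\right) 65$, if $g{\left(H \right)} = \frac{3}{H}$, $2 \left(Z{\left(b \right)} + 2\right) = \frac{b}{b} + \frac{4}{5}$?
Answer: $\frac{60970}{11} \approx 5542.7$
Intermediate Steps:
$Z{\left(b \right)} = - \frac{11}{10}$ ($Z{\left(b \right)} = -2 + \frac{\frac{b}{b} + \frac{4}{5}}{2} = -2 + \frac{1 + 4 \cdot \frac{1}{5}}{2} = -2 + \frac{1 + \frac{4}{5}}{2} = -2 + \frac{1}{2} \cdot \frac{9}{5} = -2 + \frac{9}{10} = - \frac{11}{10}$)
$\left(88 + g{\left(Z{\left(4 \right)} \right)}\right) 65 = \left(88 + \frac{3}{- \frac{11}{10}}\right) 65 = \left(88 + 3 \left(- \frac{10}{11}\right)\right) 65 = \left(88 - \frac{30}{11}\right) 65 = \frac{938}{11} \cdot 65 = \frac{60970}{11}$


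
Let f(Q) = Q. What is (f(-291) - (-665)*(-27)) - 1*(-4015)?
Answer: -14231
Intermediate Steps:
(f(-291) - (-665)*(-27)) - 1*(-4015) = (-291 - (-665)*(-27)) - 1*(-4015) = (-291 - 1*17955) + 4015 = (-291 - 17955) + 4015 = -18246 + 4015 = -14231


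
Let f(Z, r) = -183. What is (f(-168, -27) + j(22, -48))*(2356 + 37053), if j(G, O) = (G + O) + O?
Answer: -10128113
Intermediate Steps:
j(G, O) = G + 2*O
(f(-168, -27) + j(22, -48))*(2356 + 37053) = (-183 + (22 + 2*(-48)))*(2356 + 37053) = (-183 + (22 - 96))*39409 = (-183 - 74)*39409 = -257*39409 = -10128113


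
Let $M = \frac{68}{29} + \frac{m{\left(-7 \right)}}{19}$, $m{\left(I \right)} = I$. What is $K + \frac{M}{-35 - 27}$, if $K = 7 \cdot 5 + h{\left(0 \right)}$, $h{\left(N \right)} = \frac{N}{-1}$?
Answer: $\frac{1194581}{34162} \approx 34.968$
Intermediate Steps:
$h{\left(N \right)} = - N$ ($h{\left(N \right)} = N \left(-1\right) = - N$)
$K = 35$ ($K = 7 \cdot 5 - 0 = 35 + 0 = 35$)
$M = \frac{1089}{551}$ ($M = \frac{68}{29} - \frac{7}{19} = \frac{1089}{551} \approx 1.9764$)
$K + \frac{M}{-35 - 27} = 35 + \frac{1}{-35 - 27} \cdot \frac{1089}{551} = 35 + \frac{1}{-62} \cdot \frac{1089}{551} = 35 - \frac{1089}{34162} = \frac{1194581}{34162}$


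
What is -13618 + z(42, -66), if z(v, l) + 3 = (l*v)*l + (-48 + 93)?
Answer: 169376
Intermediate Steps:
z(v, l) = 42 + v*l² (z(v, l) = -3 + ((l*v)*l + (-48 + 93)) = -3 + (v*l² + 45) = -3 + (45 + v*l²) = 42 + v*l²)
-13618 + z(42, -66) = -13618 + (42 + 42*(-66)²) = -13618 + (42 + 42*4356) = -13618 + (42 + 182952) = -13618 + 182994 = 169376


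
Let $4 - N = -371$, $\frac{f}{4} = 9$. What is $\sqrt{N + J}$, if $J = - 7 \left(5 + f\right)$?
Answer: $2 \sqrt{22} \approx 9.3808$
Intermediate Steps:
$f = 36$ ($f = 4 \cdot 9 = 36$)
$N = 375$ ($N = 4 - -371 = 4 + 371 = 375$)
$J = -287$ ($J = - 7 \left(5 + 36\right) = \left(-7\right) 41 = -287$)
$\sqrt{N + J} = \sqrt{375 - 287} = \sqrt{88} = 2 \sqrt{22}$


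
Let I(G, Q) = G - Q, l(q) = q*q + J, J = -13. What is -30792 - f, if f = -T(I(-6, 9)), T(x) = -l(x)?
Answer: -31004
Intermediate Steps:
l(q) = -13 + q**2 (l(q) = q*q - 13 = q**2 - 13 = -13 + q**2)
T(x) = 13 - x**2 (T(x) = -(-13 + x**2) = 13 - x**2)
f = 212 (f = -(13 - (-6 - 1*9)**2) = -(13 - (-6 - 9)**2) = -(13 - 1*(-15)**2) = -(13 - 1*225) = -(13 - 225) = -1*(-212) = 212)
-30792 - f = -30792 - 1*212 = -30792 - 212 = -31004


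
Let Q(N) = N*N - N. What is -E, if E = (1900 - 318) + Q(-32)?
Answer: -2638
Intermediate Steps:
Q(N) = N**2 - N
E = 2638 (E = (1900 - 318) - 32*(-1 - 32) = 1582 - 32*(-33) = 1582 + 1056 = 2638)
-E = -1*2638 = -2638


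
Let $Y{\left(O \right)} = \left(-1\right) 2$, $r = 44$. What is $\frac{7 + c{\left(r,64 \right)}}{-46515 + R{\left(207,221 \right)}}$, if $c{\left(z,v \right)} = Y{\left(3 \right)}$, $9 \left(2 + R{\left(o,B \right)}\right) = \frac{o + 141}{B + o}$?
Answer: $- \frac{1605}{14931928} \approx -0.00010749$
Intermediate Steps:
$R{\left(o,B \right)} = -2 + \frac{141 + o}{9 \left(B + o\right)}$ ($R{\left(o,B \right)} = -2 + \frac{\left(o + 141\right) \frac{1}{B + o}}{9} = -2 + \frac{\left(141 + o\right) \frac{1}{B + o}}{9} = -2 + \frac{\frac{1}{B + o} \left(141 + o\right)}{9} = -2 + \frac{141 + o}{9 \left(B + o\right)}$)
$Y{\left(O \right)} = -2$
$c{\left(z,v \right)} = -2$
$\frac{7 + c{\left(r,64 \right)}}{-46515 + R{\left(207,221 \right)}} = \frac{7 - 2}{-46515 + \frac{141 - 3978 - 3519}{9 \left(221 + 207\right)}} = \frac{5}{-46515 + \frac{141 - 3978 - 3519}{9 \cdot 428}} = \frac{5}{-46515 + \frac{1}{9} \cdot \frac{1}{428} \left(-7356\right)} = \frac{5}{-46515 - \frac{613}{321}} = \frac{5}{- \frac{14931928}{321}} = 5 \left(- \frac{321}{14931928}\right) = - \frac{1605}{14931928}$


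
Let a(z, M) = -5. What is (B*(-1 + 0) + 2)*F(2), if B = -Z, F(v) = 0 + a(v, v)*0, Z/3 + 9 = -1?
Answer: 0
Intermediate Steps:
Z = -30 (Z = -27 + 3*(-1) = -27 - 3 = -30)
F(v) = 0 (F(v) = 0 - 5*0 = 0 + 0 = 0)
B = 30 (B = -1*(-30) = 30)
(B*(-1 + 0) + 2)*F(2) = (30*(-1 + 0) + 2)*0 = (30*(-1) + 2)*0 = (-30 + 2)*0 = -28*0 = 0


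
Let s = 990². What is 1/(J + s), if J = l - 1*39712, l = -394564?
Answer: 1/545824 ≈ 1.8321e-6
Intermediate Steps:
J = -434276 (J = -394564 - 1*39712 = -394564 - 39712 = -434276)
s = 980100
1/(J + s) = 1/(-434276 + 980100) = 1/545824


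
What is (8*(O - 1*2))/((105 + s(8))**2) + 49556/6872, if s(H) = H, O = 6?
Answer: 158250117/21937142 ≈ 7.2138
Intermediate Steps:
(8*(O - 1*2))/((105 + s(8))**2) + 49556/6872 = (8*(6 - 1*2))/((105 + 8)**2) + 49556/6872 = (8*(6 - 2))/(113**2) + 49556*(1/6872) = (8*4)/12769 + 12389/1718 = 32*(1/12769) + 12389/1718 = 32/12769 + 12389/1718 = 158250117/21937142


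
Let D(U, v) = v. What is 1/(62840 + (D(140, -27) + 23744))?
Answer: 1/86557 ≈ 1.1553e-5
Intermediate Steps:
1/(62840 + (D(140, -27) + 23744)) = 1/(62840 + (-27 + 23744)) = 1/(62840 + 23717) = 1/86557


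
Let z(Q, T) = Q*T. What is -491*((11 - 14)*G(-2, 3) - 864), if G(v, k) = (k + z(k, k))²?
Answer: 636336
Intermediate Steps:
G(v, k) = (k + k²)² (G(v, k) = (k + k*k)² = (k + k²)²)
-491*((11 - 14)*G(-2, 3) - 864) = -491*((11 - 14)*(3²*(1 + 3)²) - 864) = -491*(-27*4² - 864) = -491*(-27*16 - 864) = -491*(-3*144 - 864) = -491*(-432 - 864) = -491*(-1296) = 636336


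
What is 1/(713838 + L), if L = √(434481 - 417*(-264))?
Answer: 237946/169854715225 - √544569/509564145675 ≈ 1.3994e-6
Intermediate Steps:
L = √544569 (L = √(434481 + 110088) = √544569 ≈ 737.95)
1/(713838 + L) = 1/(713838 + √544569)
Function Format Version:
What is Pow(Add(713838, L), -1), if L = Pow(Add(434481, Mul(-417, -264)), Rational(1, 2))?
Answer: Add(Rational(237946, 169854715225), Mul(Rational(-1, 509564145675), Pow(544569, Rational(1, 2)))) ≈ 1.3994e-6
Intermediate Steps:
L = Pow(544569, Rational(1, 2)) (L = Pow(Add(434481, 110088), Rational(1, 2)) = Pow(544569, Rational(1, 2)) ≈ 737.95)
Pow(Add(713838, L), -1) = Pow(Add(713838, Pow(544569, Rational(1, 2))), -1)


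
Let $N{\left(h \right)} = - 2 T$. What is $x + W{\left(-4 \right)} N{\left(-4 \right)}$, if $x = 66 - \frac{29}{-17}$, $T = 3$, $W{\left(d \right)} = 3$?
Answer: $\frac{845}{17} \approx 49.706$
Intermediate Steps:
$N{\left(h \right)} = -6$ ($N{\left(h \right)} = \left(-2\right) 3 = -6$)
$x = \frac{1151}{17}$ ($x = 66 - 29 \left(- \frac{1}{17}\right) = 66 - - \frac{29}{17} = 66 + \frac{29}{17} = \frac{1151}{17} \approx 67.706$)
$x + W{\left(-4 \right)} N{\left(-4 \right)} = \frac{1151}{17} + 3 \left(-6\right) = \frac{1151}{17} - 18 = \frac{845}{17}$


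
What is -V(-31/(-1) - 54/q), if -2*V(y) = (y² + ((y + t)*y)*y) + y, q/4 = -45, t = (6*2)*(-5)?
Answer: -27106113/2000 ≈ -13553.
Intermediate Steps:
t = -60 (t = 12*(-5) = -60)
q = -180 (q = 4*(-45) = -180)
V(y) = -y/2 - y²/2 - y²*(-60 + y)/2 (V(y) = -((y² + ((y - 60)*y)*y) + y)/2 = -((y² + ((-60 + y)*y)*y) + y)/2 = -((y² + (y*(-60 + y))*y) + y)/2 = -((y² + y²*(-60 + y)) + y)/2 = -(y + y² + y²*(-60 + y))/2 = -y/2 - y²/2 - y²*(-60 + y)/2)
-V(-31/(-1) - 54/q) = -(-31/(-1) - 54/(-180))*(-1 - (-31/(-1) - 54/(-180))² + 59*(-31/(-1) - 54/(-180)))/2 = -(-31*(-1) - 54*(-1/180))*(-1 - (-31*(-1) - 54*(-1/180))² + 59*(-31*(-1) - 54*(-1/180)))/2 = -(31 + 3/10)*(-1 - (31 + 3/10)² + 59*(31 + 3/10))/2 = -313*(-1 - (313/10)² + 59*(313/10))/(2*10) = -313*(-1 - 1*97969/100 + 18467/10)/(2*10) = -313*(-1 - 97969/100 + 18467/10)/(2*10) = -313*86601/(2*10*100) = -1*27106113/2000 = -27106113/2000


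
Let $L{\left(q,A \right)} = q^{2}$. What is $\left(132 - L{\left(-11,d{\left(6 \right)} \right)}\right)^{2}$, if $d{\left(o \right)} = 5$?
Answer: $121$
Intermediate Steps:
$\left(132 - L{\left(-11,d{\left(6 \right)} \right)}\right)^{2} = \left(132 - \left(-11\right)^{2}\right)^{2} = \left(132 - 121\right)^{2} = 11^{2} = 121$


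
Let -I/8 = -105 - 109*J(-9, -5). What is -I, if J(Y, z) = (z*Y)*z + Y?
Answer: 203208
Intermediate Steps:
J(Y, z) = Y + Y*z² (J(Y, z) = (Y*z)*z + Y = Y*z² + Y = Y + Y*z²)
I = -203208 (I = -8*(-105 - (-981)*(1 + (-5)²)) = -8*(-105 - (-981)*(1 + 25)) = -8*(-105 - (-981)*26) = -8*(-105 - 109*(-234)) = -8*(-105 + 25506) = -8*25401 = -203208)
-I = -1*(-203208) = 203208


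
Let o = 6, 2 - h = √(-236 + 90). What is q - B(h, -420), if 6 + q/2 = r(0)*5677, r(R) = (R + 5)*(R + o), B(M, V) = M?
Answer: 340606 + I*√146 ≈ 3.4061e+5 + 12.083*I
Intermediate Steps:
h = 2 - I*√146 (h = 2 - √(-236 + 90) = 2 - √(-146) = 2 - I*√146 ≈ 2.0 - 12.083*I)
r(R) = (5 + R)*(6 + R) (r(R) = (R + 5)*(R + 6) = (5 + R)*(6 + R))
q = 340608 (q = -12 + 2*((30 + 0² + 11*0)*5677) = -12 + 2*((30 + 0 + 0)*5677) = -12 + 2*(30*5677) = -12 + 2*170310 = -12 + 340620 = 340608)
q - B(h, -420) = 340608 - (2 - I*√146) = 340608 + (-2 + I*√146) = 340606 + I*√146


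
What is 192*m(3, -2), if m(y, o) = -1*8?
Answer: -1536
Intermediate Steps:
m(y, o) = -8
192*m(3, -2) = 192*(-8) = -1536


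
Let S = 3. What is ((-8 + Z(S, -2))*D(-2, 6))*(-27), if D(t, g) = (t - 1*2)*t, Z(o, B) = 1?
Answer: 1512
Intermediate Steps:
D(t, g) = t*(-2 + t) (D(t, g) = (t - 2)*t = (-2 + t)*t = t*(-2 + t))
((-8 + Z(S, -2))*D(-2, 6))*(-27) = ((-8 + 1)*(-2*(-2 - 2)))*(-27) = -(-14)*(-4)*(-27) = -7*8*(-27) = -56*(-27) = 1512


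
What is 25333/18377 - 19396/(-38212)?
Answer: 7045026/3735223 ≈ 1.8861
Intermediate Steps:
25333/18377 - 19396/(-38212) = 25333*(1/18377) - 19396*(-1/38212) = 539/391 + 4849/9553 = 7045026/3735223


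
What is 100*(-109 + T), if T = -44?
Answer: -15300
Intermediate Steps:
100*(-109 + T) = 100*(-109 - 44) = 100*(-153) = -15300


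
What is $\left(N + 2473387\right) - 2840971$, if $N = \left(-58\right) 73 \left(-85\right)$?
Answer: $-7694$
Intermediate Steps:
$N = 359890$ ($N = \left(-4234\right) \left(-85\right) = 359890$)
$\left(N + 2473387\right) - 2840971 = \left(359890 + 2473387\right) - 2840971 = 2833277 - 2840971 = -7694$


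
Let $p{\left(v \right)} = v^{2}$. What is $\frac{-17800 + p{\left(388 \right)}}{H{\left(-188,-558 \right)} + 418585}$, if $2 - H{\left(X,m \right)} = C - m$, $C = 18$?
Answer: $\frac{44248}{139337} \approx 0.31756$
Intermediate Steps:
$H{\left(X,m \right)} = -16 + m$ ($H{\left(X,m \right)} = 2 - \left(18 - m\right) = 2 + \left(-18 + m\right) = -16 + m$)
$\frac{-17800 + p{\left(388 \right)}}{H{\left(-188,-558 \right)} + 418585} = \frac{-17800 + 388^{2}}{\left(-16 - 558\right) + 418585} = \frac{-17800 + 150544}{-574 + 418585} = \frac{132744}{418011} = 132744 \cdot \frac{1}{418011} = \frac{44248}{139337}$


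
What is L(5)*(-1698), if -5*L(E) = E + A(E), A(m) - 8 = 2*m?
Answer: 39054/5 ≈ 7810.8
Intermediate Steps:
A(m) = 8 + 2*m
L(E) = -8/5 - 3*E/5 (L(E) = -(E + (8 + 2*E))/5 = -(8 + 3*E)/5 = -8/5 - 3*E/5)
L(5)*(-1698) = (-8/5 - 3/5*5)*(-1698) = (-8/5 - 3)*(-1698) = -23/5*(-1698) = 39054/5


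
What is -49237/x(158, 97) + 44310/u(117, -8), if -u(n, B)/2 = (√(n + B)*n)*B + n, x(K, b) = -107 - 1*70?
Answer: 893000138/3209895 + 11816*√109/54405 ≈ 280.47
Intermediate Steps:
x(K, b) = -177 (x(K, b) = -107 - 70 = -177)
u(n, B) = -2*n - 2*B*n*√(B + n) (u(n, B) = -2*((√(n + B)*n)*B + n) = -2*((√(B + n)*n)*B + n) = -2*((n*√(B + n))*B + n) = -2*(B*n*√(B + n) + n) = -2*(n + B*n*√(B + n)) = -2*n - 2*B*n*√(B + n))
-49237/x(158, 97) + 44310/u(117, -8) = -49237/(-177) + 44310/((-2*117*(1 - 8*√(-8 + 117)))) = -49237*(-1/177) + 44310/((-2*117*(1 - 8*√109))) = 49237/177 + 44310/(-234 + 1872*√109)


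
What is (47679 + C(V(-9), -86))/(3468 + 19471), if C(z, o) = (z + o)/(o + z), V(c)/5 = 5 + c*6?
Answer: 47680/22939 ≈ 2.0786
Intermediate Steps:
V(c) = 25 + 30*c (V(c) = 5*(5 + c*6) = 5*(5 + 6*c) = 25 + 30*c)
C(z, o) = 1 (C(z, o) = (o + z)/(o + z) = 1)
(47679 + C(V(-9), -86))/(3468 + 19471) = (47679 + 1)/(3468 + 19471) = 47680/22939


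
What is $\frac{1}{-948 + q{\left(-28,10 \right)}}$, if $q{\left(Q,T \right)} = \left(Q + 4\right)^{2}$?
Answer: $- \frac{1}{372} \approx -0.0026882$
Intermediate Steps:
$q{\left(Q,T \right)} = \left(4 + Q\right)^{2}$
$\frac{1}{-948 + q{\left(-28,10 \right)}} = \frac{1}{-948 + \left(4 - 28\right)^{2}} = \frac{1}{-948 + \left(-24\right)^{2}} = \frac{1}{-948 + 576} = \frac{1}{-372} = - \frac{1}{372}$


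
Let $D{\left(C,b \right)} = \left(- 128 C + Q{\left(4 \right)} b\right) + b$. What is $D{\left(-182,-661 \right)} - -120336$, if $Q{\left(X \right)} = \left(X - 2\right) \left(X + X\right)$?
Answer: $132395$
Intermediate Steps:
$Q{\left(X \right)} = 2 X \left(-2 + X\right)$ ($Q{\left(X \right)} = \left(-2 + X\right) 2 X = 2 X \left(-2 + X\right)$)
$D{\left(C,b \right)} = - 128 C + 17 b$ ($D{\left(C,b \right)} = \left(- 128 C + 2 \cdot 4 \left(-2 + 4\right) b\right) + b = \left(- 128 C + 2 \cdot 4 \cdot 2 b\right) + b = \left(- 128 C + 16 b\right) + b = - 128 C + 17 b$)
$D{\left(-182,-661 \right)} - -120336 = \left(\left(-128\right) \left(-182\right) + 17 \left(-661\right)\right) - -120336 = \left(23296 - 11237\right) + 120336 = 12059 + 120336 = 132395$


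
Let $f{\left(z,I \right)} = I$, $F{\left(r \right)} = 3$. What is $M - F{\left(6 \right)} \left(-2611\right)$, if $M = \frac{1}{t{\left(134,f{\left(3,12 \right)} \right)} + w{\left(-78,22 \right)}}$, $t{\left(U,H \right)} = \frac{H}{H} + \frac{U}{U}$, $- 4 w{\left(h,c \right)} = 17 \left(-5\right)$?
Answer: $\frac{728473}{93} \approx 7833.0$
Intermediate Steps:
$w{\left(h,c \right)} = \frac{85}{4}$ ($w{\left(h,c \right)} = - \frac{17 \left(-5\right)}{4} = \left(- \frac{1}{4}\right) \left(-85\right) = \frac{85}{4}$)
$t{\left(U,H \right)} = 2$ ($t{\left(U,H \right)} = 1 + 1 = 2$)
$M = \frac{4}{93}$ ($M = \frac{1}{2 + \frac{85}{4}} = \frac{1}{\frac{93}{4}} = \frac{4}{93} \approx 0.043011$)
$M - F{\left(6 \right)} \left(-2611\right) = \frac{4}{93} - 3 \left(-2611\right) = \frac{4}{93} - -7833 = \frac{4}{93} + 7833 = \frac{728473}{93}$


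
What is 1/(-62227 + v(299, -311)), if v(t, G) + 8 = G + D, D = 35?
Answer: -1/62511 ≈ -1.5997e-5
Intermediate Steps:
v(t, G) = 27 + G (v(t, G) = -8 + (G + 35) = -8 + (35 + G) = 27 + G)
1/(-62227 + v(299, -311)) = 1/(-62227 + (27 - 311)) = 1/(-62227 - 284) = 1/(-62511) = -1/62511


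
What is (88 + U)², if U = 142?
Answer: 52900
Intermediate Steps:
(88 + U)² = (88 + 142)² = 230² = 52900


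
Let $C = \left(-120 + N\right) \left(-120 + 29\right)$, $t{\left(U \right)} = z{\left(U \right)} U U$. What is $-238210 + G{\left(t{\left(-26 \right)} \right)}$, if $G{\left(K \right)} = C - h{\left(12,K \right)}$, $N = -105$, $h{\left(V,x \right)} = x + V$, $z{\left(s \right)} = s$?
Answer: $-200171$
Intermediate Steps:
$h{\left(V,x \right)} = V + x$
$t{\left(U \right)} = U^{3}$ ($t{\left(U \right)} = U U U = U^{2} U = U^{3}$)
$C = 20475$ ($C = \left(-120 - 105\right) \left(-120 + 29\right) = \left(-225\right) \left(-91\right) = 20475$)
$G{\left(K \right)} = 20463 - K$ ($G{\left(K \right)} = 20475 - \left(12 + K\right) = 20463 - K$)
$-238210 + G{\left(t{\left(-26 \right)} \right)} = -238210 + \left(20463 - \left(-26\right)^{3}\right) = -238210 + \left(20463 - -17576\right) = -238210 + \left(20463 + 17576\right) = -238210 + 38039 = -200171$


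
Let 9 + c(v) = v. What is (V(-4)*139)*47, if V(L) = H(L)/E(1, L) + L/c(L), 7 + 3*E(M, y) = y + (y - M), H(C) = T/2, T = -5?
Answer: 2110159/416 ≈ 5072.5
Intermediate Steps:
H(C) = -5/2
c(v) = -9 + v
E(M, y) = -7/3 - M/3 + 2*y/3 (E(M, y) = -7/3 + (y + (y - M))/3 = -7/3 + (-M + 2*y)/3 = -7/3 + (-M/3 + 2*y/3) = -7/3 - M/3 + 2*y/3)
V(L) = -5/(2*(-8/3 + 2*L/3)) + L/(-9 + L) (V(L) = -5/(2*(-7/3 - ⅓*1 + 2*L/3)) + L/(-9 + L) = -5/(2*(-7/3 - ⅓ + 2*L/3)) + L/(-9 + L) = -5/(2*(-8/3 + 2*L/3)) + L/(-9 + L))
(V(-4)*139)*47 = (((135 - 15*(-4) + 4*(-4)*(-4 - 4))/(4*(-9 - 4)*(-4 - 4)))*139)*47 = (((¼)*(135 + 60 + 4*(-4)*(-8))/(-13*(-8)))*139)*47 = (((¼)*(-1/13)*(-⅛)*(135 + 60 + 128))*139)*47 = (((¼)*(-1/13)*(-⅛)*323)*139)*47 = ((323/416)*139)*47 = (44897/416)*47 = 2110159/416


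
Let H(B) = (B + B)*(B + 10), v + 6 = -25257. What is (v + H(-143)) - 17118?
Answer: -4343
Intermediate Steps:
v = -25263 (v = -6 - 25257 = -25263)
H(B) = 2*B*(10 + B) (H(B) = (2*B)*(10 + B) = 2*B*(10 + B))
(v + H(-143)) - 17118 = (-25263 + 2*(-143)*(10 - 143)) - 17118 = (-25263 + 2*(-143)*(-133)) - 17118 = (-25263 + 38038) - 17118 = 12775 - 17118 = -4343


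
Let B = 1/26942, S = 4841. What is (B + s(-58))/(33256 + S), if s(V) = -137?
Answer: -410117/114045486 ≈ -0.0035961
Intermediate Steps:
B = 1/26942 ≈ 3.7117e-5
(B + s(-58))/(33256 + S) = (1/26942 - 137)/(33256 + 4841) = -3691053/26942/38097 = -3691053/26942*1/38097 = -410117/114045486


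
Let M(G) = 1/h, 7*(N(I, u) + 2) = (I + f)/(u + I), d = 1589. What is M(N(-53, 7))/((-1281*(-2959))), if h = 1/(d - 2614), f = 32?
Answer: -1025/3790479 ≈ -0.00027041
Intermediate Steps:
h = -1/1025 (h = 1/(1589 - 2614) = 1/(-1025) = -1/1025 ≈ -0.00097561)
N(I, u) = -2 + (32 + I)/(7*(I + u)) (N(I, u) = -2 + ((I + 32)/(u + I))/7 = -2 + ((32 + I)/(I + u))/7 = -2 + (32 + I)/(7*(I + u)))
M(G) = -1025 (M(G) = 1/(-1/1025) = -1025)
M(N(-53, 7))/((-1281*(-2959))) = -1025/((-1281*(-2959))) = -1025/3790479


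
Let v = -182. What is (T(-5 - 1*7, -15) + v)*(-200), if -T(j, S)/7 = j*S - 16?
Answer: 266000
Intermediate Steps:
T(j, S) = 112 - 7*S*j (T(j, S) = -7*(j*S - 16) = -7*(S*j - 16) = -7*(-16 + S*j) = 112 - 7*S*j)
(T(-5 - 1*7, -15) + v)*(-200) = ((112 - 7*(-15)*(-5 - 1*7)) - 182)*(-200) = ((112 - 7*(-15)*(-5 - 7)) - 182)*(-200) = ((112 - 7*(-15)*(-12)) - 182)*(-200) = ((112 - 1260) - 182)*(-200) = (-1148 - 182)*(-200) = -1330*(-200) = 266000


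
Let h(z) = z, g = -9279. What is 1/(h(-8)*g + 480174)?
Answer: 1/554406 ≈ 1.8037e-6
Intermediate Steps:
1/(h(-8)*g + 480174) = 1/(-8*(-9279) + 480174) = 1/(74232 + 480174) = 1/554406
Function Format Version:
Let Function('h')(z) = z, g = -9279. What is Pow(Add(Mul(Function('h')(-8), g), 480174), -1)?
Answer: Rational(1, 554406) ≈ 1.8037e-6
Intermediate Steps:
Pow(Add(Mul(Function('h')(-8), g), 480174), -1) = Pow(Add(Mul(-8, -9279), 480174), -1) = Pow(Add(74232, 480174), -1) = Pow(554406, -1) = Rational(1, 554406)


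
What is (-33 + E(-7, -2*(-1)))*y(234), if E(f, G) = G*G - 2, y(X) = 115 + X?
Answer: -10819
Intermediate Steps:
E(f, G) = -2 + G² (E(f, G) = G² - 2 = -2 + G²)
(-33 + E(-7, -2*(-1)))*y(234) = (-33 + (-2 + (-2*(-1))²))*(115 + 234) = (-33 + (-2 + 2²))*349 = (-33 + (-2 + 4))*349 = (-33 + 2)*349 = -31*349 = -10819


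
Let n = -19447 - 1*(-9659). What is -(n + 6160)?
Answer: 3628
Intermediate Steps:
n = -9788 (n = -19447 + 9659 = -9788)
-(n + 6160) = -(-9788 + 6160) = -1*(-3628) = 3628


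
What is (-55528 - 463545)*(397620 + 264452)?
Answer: -343663699256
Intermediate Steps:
(-55528 - 463545)*(397620 + 264452) = -519073*662072 = -343663699256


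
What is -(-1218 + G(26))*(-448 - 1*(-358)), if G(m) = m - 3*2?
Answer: -107820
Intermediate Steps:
G(m) = -6 + m (G(m) = m - 6 = -6 + m)
-(-1218 + G(26))*(-448 - 1*(-358)) = -(-1218 + (-6 + 26))*(-448 - 1*(-358)) = -(-1218 + 20)*(-448 + 358) = -(-1198)*(-90) = -1*107820 = -107820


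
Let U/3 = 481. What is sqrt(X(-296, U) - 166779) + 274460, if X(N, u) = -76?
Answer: 274460 + I*sqrt(166855) ≈ 2.7446e+5 + 408.48*I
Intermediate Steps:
U = 1443 (U = 3*481 = 1443)
sqrt(X(-296, U) - 166779) + 274460 = sqrt(-76 - 166779) + 274460 = sqrt(-166855) + 274460 = I*sqrt(166855) + 274460 = 274460 + I*sqrt(166855)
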